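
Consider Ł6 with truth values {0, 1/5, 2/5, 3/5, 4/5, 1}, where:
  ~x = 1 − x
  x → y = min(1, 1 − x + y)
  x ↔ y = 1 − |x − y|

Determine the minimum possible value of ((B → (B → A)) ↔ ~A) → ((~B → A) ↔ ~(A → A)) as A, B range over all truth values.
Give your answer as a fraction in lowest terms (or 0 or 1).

Take A = 1/5, B = 4/5:
B → A = 4/5 → 1/5 = 2/5
B → (B → A) = 4/5 → 2/5 = 3/5
~A = ~1/5 = 4/5
(B → (B → A)) ↔ ~A = 3/5 ↔ 4/5 = 4/5
~B = ~4/5 = 1/5
~B → A = 1/5 → 1/5 = 1
A → A = 1/5 → 1/5 = 1
~(A → A) = ~1 = 0
(~B → A) ↔ ~(A → A) = 1 ↔ 0 = 0
((B → (B → A)) ↔ ~A) → ((~B → A) ↔ ~(A → A)) = 4/5 → 0 = 1/5
No assignment yields a value below 1/5, so this is the minimum.

1/5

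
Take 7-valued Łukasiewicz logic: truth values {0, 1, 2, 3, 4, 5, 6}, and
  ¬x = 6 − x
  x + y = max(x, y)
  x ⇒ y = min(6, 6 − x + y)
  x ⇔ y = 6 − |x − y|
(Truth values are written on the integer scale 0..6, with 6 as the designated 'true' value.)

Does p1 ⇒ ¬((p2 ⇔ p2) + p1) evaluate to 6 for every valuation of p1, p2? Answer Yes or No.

No

Counterexample: take p1 = 1, p2 = 0.
p2 ⇔ p2 = 0 ⇔ 0 = 6
(p2 ⇔ p2) + p1 = 6 + 1 = 6
¬((p2 ⇔ p2) + p1) = ¬6 = 0
p1 ⇒ ¬((p2 ⇔ p2) + p1) = 1 ⇒ 0 = 5
This gives 5 ≠ 6.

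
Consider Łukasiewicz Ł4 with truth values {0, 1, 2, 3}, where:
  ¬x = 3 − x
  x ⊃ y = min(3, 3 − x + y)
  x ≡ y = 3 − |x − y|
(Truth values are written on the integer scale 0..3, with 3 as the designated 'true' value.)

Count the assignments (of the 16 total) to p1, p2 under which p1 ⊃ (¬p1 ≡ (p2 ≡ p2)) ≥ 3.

p1 = 0, p2 = 0 ↦ 3  ≥
p1 = 0, p2 = 1 ↦ 3  ≥
p1 = 0, p2 = 2 ↦ 3  ≥
p1 = 0, p2 = 3 ↦ 3  ≥
p1 = 1, p2 = 0 ↦ 3  ≥
p1 = 1, p2 = 1 ↦ 3  ≥
p1 = 1, p2 = 2 ↦ 3  ≥
p1 = 1, p2 = 3 ↦ 3  ≥
p1 = 2, p2 = 0 ↦ 2  <
p1 = 2, p2 = 1 ↦ 2  <
p1 = 2, p2 = 2 ↦ 2  <
p1 = 2, p2 = 3 ↦ 2  <
p1 = 3, p2 = 0 ↦ 0  <
p1 = 3, p2 = 1 ↦ 0  <
p1 = 3, p2 = 2 ↦ 0  <
p1 = 3, p2 = 3 ↦ 0  <
So 8 of the 16 assignments meet the threshold.

8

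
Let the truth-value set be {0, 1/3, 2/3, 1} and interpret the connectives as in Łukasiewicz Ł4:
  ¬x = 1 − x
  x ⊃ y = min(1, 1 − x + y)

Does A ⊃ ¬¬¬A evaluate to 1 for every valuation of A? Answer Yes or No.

Counterexample: take A = 2/3.
¬A = ¬2/3 = 1/3
¬¬A = ¬1/3 = 2/3
¬¬¬A = ¬2/3 = 1/3
A ⊃ ¬¬¬A = 2/3 ⊃ 1/3 = 2/3
This gives 2/3 ≠ 1.

No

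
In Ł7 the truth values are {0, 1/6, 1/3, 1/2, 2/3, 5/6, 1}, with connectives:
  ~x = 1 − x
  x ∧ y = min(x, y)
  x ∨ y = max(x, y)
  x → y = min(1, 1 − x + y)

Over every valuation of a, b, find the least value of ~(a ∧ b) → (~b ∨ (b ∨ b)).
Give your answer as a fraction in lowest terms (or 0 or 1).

1/2

Take a = 0, b = 1/2:
a ∧ b = 0 ∧ 1/2 = 0
~(a ∧ b) = ~0 = 1
~b = ~1/2 = 1/2
b ∨ b = 1/2 ∨ 1/2 = 1/2
~b ∨ (b ∨ b) = 1/2 ∨ 1/2 = 1/2
~(a ∧ b) → (~b ∨ (b ∨ b)) = 1 → 1/2 = 1/2
No assignment yields a value below 1/2, so this is the minimum.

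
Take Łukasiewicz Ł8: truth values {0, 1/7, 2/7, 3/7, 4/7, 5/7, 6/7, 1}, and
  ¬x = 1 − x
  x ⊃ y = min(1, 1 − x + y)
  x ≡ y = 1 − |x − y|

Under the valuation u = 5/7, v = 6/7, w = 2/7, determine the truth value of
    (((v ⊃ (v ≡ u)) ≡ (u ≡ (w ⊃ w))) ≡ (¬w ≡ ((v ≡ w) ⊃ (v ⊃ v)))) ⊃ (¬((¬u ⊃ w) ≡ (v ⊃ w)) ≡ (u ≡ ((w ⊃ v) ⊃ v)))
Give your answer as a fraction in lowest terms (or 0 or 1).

v ≡ u = 6/7 ≡ 5/7 = 6/7
v ⊃ (v ≡ u) = 6/7 ⊃ 6/7 = 1
w ⊃ w = 2/7 ⊃ 2/7 = 1
u ≡ (w ⊃ w) = 5/7 ≡ 1 = 5/7
(v ⊃ (v ≡ u)) ≡ (u ≡ (w ⊃ w)) = 1 ≡ 5/7 = 5/7
¬w = ¬2/7 = 5/7
v ≡ w = 6/7 ≡ 2/7 = 3/7
v ⊃ v = 6/7 ⊃ 6/7 = 1
(v ≡ w) ⊃ (v ⊃ v) = 3/7 ⊃ 1 = 1
¬w ≡ ((v ≡ w) ⊃ (v ⊃ v)) = 5/7 ≡ 1 = 5/7
((v ⊃ (v ≡ u)) ≡ (u ≡ (w ⊃ w))) ≡ (¬w ≡ ((v ≡ w) ⊃ (v ⊃ v))) = 5/7 ≡ 5/7 = 1
¬u = ¬5/7 = 2/7
¬u ⊃ w = 2/7 ⊃ 2/7 = 1
v ⊃ w = 6/7 ⊃ 2/7 = 3/7
(¬u ⊃ w) ≡ (v ⊃ w) = 1 ≡ 3/7 = 3/7
¬((¬u ⊃ w) ≡ (v ⊃ w)) = ¬3/7 = 4/7
w ⊃ v = 2/7 ⊃ 6/7 = 1
(w ⊃ v) ⊃ v = 1 ⊃ 6/7 = 6/7
u ≡ ((w ⊃ v) ⊃ v) = 5/7 ≡ 6/7 = 6/7
¬((¬u ⊃ w) ≡ (v ⊃ w)) ≡ (u ≡ ((w ⊃ v) ⊃ v)) = 4/7 ≡ 6/7 = 5/7
(((v ⊃ (v ≡ u)) ≡ (u ≡ (w ⊃ w))) ≡ (¬w ≡ ((v ≡ w) ⊃ (v ⊃ v)))) ⊃ (¬((¬u ⊃ w) ≡ (v ⊃ w)) ≡ (u ≡ ((w ⊃ v) ⊃ v))) = 1 ⊃ 5/7 = 5/7

5/7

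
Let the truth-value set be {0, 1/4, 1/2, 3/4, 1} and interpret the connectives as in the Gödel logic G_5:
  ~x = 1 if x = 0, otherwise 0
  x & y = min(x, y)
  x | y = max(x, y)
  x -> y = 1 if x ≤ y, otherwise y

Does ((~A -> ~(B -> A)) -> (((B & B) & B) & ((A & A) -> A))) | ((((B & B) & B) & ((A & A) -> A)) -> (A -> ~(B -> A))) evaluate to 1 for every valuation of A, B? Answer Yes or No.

Counterexample: take A = 1/4, B = 1/4.
~A = ~1/4 = 0
B -> A = 1/4 -> 1/4 = 1
~(B -> A) = ~1 = 0
~A -> ~(B -> A) = 0 -> 0 = 1
B & B = 1/4 & 1/4 = 1/4
(B & B) & B = 1/4 & 1/4 = 1/4
A & A = 1/4 & 1/4 = 1/4
(A & A) -> A = 1/4 -> 1/4 = 1
((B & B) & B) & ((A & A) -> A) = 1/4 & 1 = 1/4
(~A -> ~(B -> A)) -> (((B & B) & B) & ((A & A) -> A)) = 1 -> 1/4 = 1/4
B & B = 1/4 & 1/4 = 1/4
(B & B) & B = 1/4 & 1/4 = 1/4
A & A = 1/4 & 1/4 = 1/4
(A & A) -> A = 1/4 -> 1/4 = 1
((B & B) & B) & ((A & A) -> A) = 1/4 & 1 = 1/4
B -> A = 1/4 -> 1/4 = 1
~(B -> A) = ~1 = 0
A -> ~(B -> A) = 1/4 -> 0 = 0
(((B & B) & B) & ((A & A) -> A)) -> (A -> ~(B -> A)) = 1/4 -> 0 = 0
((~A -> ~(B -> A)) -> (((B & B) & B) & ((A & A) -> A))) | ((((B & B) & B) & ((A & A) -> A)) -> (A -> ~(B -> A))) = 1/4 | 0 = 1/4
This gives 1/4 ≠ 1.

No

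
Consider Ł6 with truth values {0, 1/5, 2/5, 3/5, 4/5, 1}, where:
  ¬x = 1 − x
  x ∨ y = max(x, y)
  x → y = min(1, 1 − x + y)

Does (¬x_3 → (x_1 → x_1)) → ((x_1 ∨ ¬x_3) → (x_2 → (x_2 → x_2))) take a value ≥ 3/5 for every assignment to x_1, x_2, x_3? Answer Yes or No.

Yes

At x_1 = 1, x_2 = 0, x_3 = 3/5, for instance:
¬x_3 = ¬3/5 = 2/5
x_1 → x_1 = 1 → 1 = 1
¬x_3 → (x_1 → x_1) = 2/5 → 1 = 1
¬x_3 = ¬3/5 = 2/5
x_1 ∨ ¬x_3 = 1 ∨ 2/5 = 1
x_2 → x_2 = 0 → 0 = 1
x_2 → (x_2 → x_2) = 0 → 1 = 1
(x_1 ∨ ¬x_3) → (x_2 → (x_2 → x_2)) = 1 → 1 = 1
(¬x_3 → (x_1 → x_1)) → ((x_1 ∨ ¬x_3) → (x_2 → (x_2 → x_2))) = 1 → 1 = 1
and checking the remaining 215 assignments likewise gives ≥ 3/5 in every case.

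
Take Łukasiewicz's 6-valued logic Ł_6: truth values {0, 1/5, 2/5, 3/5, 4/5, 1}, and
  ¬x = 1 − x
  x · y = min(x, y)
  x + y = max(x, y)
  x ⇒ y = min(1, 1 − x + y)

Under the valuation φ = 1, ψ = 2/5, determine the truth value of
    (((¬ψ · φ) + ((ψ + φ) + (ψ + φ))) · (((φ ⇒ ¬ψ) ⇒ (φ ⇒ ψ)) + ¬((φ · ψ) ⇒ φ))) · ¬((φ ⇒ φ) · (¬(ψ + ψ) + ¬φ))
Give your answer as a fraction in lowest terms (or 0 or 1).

2/5

¬ψ = ¬2/5 = 3/5
¬ψ · φ = 3/5 · 1 = 3/5
ψ + φ = 2/5 + 1 = 1
ψ + φ = 2/5 + 1 = 1
(ψ + φ) + (ψ + φ) = 1 + 1 = 1
(¬ψ · φ) + ((ψ + φ) + (ψ + φ)) = 3/5 + 1 = 1
¬ψ = ¬2/5 = 3/5
φ ⇒ ¬ψ = 1 ⇒ 3/5 = 3/5
φ ⇒ ψ = 1 ⇒ 2/5 = 2/5
(φ ⇒ ¬ψ) ⇒ (φ ⇒ ψ) = 3/5 ⇒ 2/5 = 4/5
φ · ψ = 1 · 2/5 = 2/5
(φ · ψ) ⇒ φ = 2/5 ⇒ 1 = 1
¬((φ · ψ) ⇒ φ) = ¬1 = 0
((φ ⇒ ¬ψ) ⇒ (φ ⇒ ψ)) + ¬((φ · ψ) ⇒ φ) = 4/5 + 0 = 4/5
((¬ψ · φ) + ((ψ + φ) + (ψ + φ))) · (((φ ⇒ ¬ψ) ⇒ (φ ⇒ ψ)) + ¬((φ · ψ) ⇒ φ)) = 1 · 4/5 = 4/5
φ ⇒ φ = 1 ⇒ 1 = 1
ψ + ψ = 2/5 + 2/5 = 2/5
¬(ψ + ψ) = ¬2/5 = 3/5
¬φ = ¬1 = 0
¬(ψ + ψ) + ¬φ = 3/5 + 0 = 3/5
(φ ⇒ φ) · (¬(ψ + ψ) + ¬φ) = 1 · 3/5 = 3/5
¬((φ ⇒ φ) · (¬(ψ + ψ) + ¬φ)) = ¬3/5 = 2/5
(((¬ψ · φ) + ((ψ + φ) + (ψ + φ))) · (((φ ⇒ ¬ψ) ⇒ (φ ⇒ ψ)) + ¬((φ · ψ) ⇒ φ))) · ¬((φ ⇒ φ) · (¬(ψ + ψ) + ¬φ)) = 4/5 · 2/5 = 2/5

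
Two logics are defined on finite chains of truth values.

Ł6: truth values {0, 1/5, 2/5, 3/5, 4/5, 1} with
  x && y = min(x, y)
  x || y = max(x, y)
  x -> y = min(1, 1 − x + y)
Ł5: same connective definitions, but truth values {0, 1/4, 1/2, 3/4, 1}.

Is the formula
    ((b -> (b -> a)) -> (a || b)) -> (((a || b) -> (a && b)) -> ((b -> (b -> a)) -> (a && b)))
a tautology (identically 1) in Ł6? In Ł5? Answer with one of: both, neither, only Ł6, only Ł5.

In Ł6: every assignment gives 1 — tautology.
In Ł5: every assignment gives 1 — tautology.

both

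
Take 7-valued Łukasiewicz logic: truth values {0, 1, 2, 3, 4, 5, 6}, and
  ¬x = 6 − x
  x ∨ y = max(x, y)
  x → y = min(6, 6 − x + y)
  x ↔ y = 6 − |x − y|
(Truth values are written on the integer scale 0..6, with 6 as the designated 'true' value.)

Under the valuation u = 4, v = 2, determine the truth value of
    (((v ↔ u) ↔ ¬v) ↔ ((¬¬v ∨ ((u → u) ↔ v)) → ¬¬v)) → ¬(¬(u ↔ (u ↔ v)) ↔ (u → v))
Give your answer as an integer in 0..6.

4

v ↔ u = 2 ↔ 4 = 4
¬v = ¬2 = 4
(v ↔ u) ↔ ¬v = 4 ↔ 4 = 6
¬v = ¬2 = 4
¬¬v = ¬4 = 2
u → u = 4 → 4 = 6
(u → u) ↔ v = 6 ↔ 2 = 2
¬¬v ∨ ((u → u) ↔ v) = 2 ∨ 2 = 2
¬v = ¬2 = 4
¬¬v = ¬4 = 2
(¬¬v ∨ ((u → u) ↔ v)) → ¬¬v = 2 → 2 = 6
((v ↔ u) ↔ ¬v) ↔ ((¬¬v ∨ ((u → u) ↔ v)) → ¬¬v) = 6 ↔ 6 = 6
u ↔ v = 4 ↔ 2 = 4
u ↔ (u ↔ v) = 4 ↔ 4 = 6
¬(u ↔ (u ↔ v)) = ¬6 = 0
u → v = 4 → 2 = 4
¬(u ↔ (u ↔ v)) ↔ (u → v) = 0 ↔ 4 = 2
¬(¬(u ↔ (u ↔ v)) ↔ (u → v)) = ¬2 = 4
(((v ↔ u) ↔ ¬v) ↔ ((¬¬v ∨ ((u → u) ↔ v)) → ¬¬v)) → ¬(¬(u ↔ (u ↔ v)) ↔ (u → v)) = 6 → 4 = 4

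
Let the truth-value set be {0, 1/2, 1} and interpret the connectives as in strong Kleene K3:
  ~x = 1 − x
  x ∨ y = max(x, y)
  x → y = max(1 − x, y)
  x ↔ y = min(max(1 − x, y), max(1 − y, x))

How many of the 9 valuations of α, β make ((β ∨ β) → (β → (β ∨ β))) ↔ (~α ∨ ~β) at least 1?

α = 0, β = 0 ↦ 1  ≥
α = 0, β = 1/2 ↦ 1/2  <
α = 0, β = 1 ↦ 1  ≥
α = 1/2, β = 0 ↦ 1  ≥
α = 1/2, β = 1/2 ↦ 1/2  <
α = 1/2, β = 1 ↦ 1/2  <
α = 1, β = 0 ↦ 1  ≥
α = 1, β = 1/2 ↦ 1/2  <
α = 1, β = 1 ↦ 0  <
So 4 of the 9 assignments meet the threshold.

4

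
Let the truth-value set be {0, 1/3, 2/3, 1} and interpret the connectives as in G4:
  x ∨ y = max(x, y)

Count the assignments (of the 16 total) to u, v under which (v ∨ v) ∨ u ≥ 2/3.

u = 0, v = 0 ↦ 0  <
u = 0, v = 1/3 ↦ 1/3  <
u = 0, v = 2/3 ↦ 2/3  ≥
u = 0, v = 1 ↦ 1  ≥
u = 1/3, v = 0 ↦ 1/3  <
u = 1/3, v = 1/3 ↦ 1/3  <
u = 1/3, v = 2/3 ↦ 2/3  ≥
u = 1/3, v = 1 ↦ 1  ≥
u = 2/3, v = 0 ↦ 2/3  ≥
u = 2/3, v = 1/3 ↦ 2/3  ≥
u = 2/3, v = 2/3 ↦ 2/3  ≥
u = 2/3, v = 1 ↦ 1  ≥
u = 1, v = 0 ↦ 1  ≥
u = 1, v = 1/3 ↦ 1  ≥
u = 1, v = 2/3 ↦ 1  ≥
u = 1, v = 1 ↦ 1  ≥
So 12 of the 16 assignments meet the threshold.

12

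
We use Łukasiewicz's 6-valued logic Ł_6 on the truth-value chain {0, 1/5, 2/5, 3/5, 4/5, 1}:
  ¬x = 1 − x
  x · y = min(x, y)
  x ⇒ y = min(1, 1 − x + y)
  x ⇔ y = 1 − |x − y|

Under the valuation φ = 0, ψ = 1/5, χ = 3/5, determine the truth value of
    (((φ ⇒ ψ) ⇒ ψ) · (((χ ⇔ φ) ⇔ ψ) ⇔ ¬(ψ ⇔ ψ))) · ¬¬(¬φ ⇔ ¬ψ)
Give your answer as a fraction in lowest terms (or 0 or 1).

1/5

φ ⇒ ψ = 0 ⇒ 1/5 = 1
(φ ⇒ ψ) ⇒ ψ = 1 ⇒ 1/5 = 1/5
χ ⇔ φ = 3/5 ⇔ 0 = 2/5
(χ ⇔ φ) ⇔ ψ = 2/5 ⇔ 1/5 = 4/5
ψ ⇔ ψ = 1/5 ⇔ 1/5 = 1
¬(ψ ⇔ ψ) = ¬1 = 0
((χ ⇔ φ) ⇔ ψ) ⇔ ¬(ψ ⇔ ψ) = 4/5 ⇔ 0 = 1/5
((φ ⇒ ψ) ⇒ ψ) · (((χ ⇔ φ) ⇔ ψ) ⇔ ¬(ψ ⇔ ψ)) = 1/5 · 1/5 = 1/5
¬φ = ¬0 = 1
¬ψ = ¬1/5 = 4/5
¬φ ⇔ ¬ψ = 1 ⇔ 4/5 = 4/5
¬(¬φ ⇔ ¬ψ) = ¬4/5 = 1/5
¬¬(¬φ ⇔ ¬ψ) = ¬1/5 = 4/5
(((φ ⇒ ψ) ⇒ ψ) · (((χ ⇔ φ) ⇔ ψ) ⇔ ¬(ψ ⇔ ψ))) · ¬¬(¬φ ⇔ ¬ψ) = 1/5 · 4/5 = 1/5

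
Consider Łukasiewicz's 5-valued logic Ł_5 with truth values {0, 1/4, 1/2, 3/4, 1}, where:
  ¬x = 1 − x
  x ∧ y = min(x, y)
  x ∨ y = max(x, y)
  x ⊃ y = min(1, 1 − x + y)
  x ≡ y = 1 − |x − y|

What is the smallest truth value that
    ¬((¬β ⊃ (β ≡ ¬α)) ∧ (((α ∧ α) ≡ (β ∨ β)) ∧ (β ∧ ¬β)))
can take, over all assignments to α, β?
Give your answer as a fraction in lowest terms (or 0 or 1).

Take α = 0, β = 1/2:
¬β = ¬1/2 = 1/2
¬α = ¬0 = 1
β ≡ ¬α = 1/2 ≡ 1 = 1/2
¬β ⊃ (β ≡ ¬α) = 1/2 ⊃ 1/2 = 1
α ∧ α = 0 ∧ 0 = 0
β ∨ β = 1/2 ∨ 1/2 = 1/2
(α ∧ α) ≡ (β ∨ β) = 0 ≡ 1/2 = 1/2
¬β = ¬1/2 = 1/2
β ∧ ¬β = 1/2 ∧ 1/2 = 1/2
((α ∧ α) ≡ (β ∨ β)) ∧ (β ∧ ¬β) = 1/2 ∧ 1/2 = 1/2
(¬β ⊃ (β ≡ ¬α)) ∧ (((α ∧ α) ≡ (β ∨ β)) ∧ (β ∧ ¬β)) = 1 ∧ 1/2 = 1/2
¬((¬β ⊃ (β ≡ ¬α)) ∧ (((α ∧ α) ≡ (β ∨ β)) ∧ (β ∧ ¬β))) = ¬1/2 = 1/2
No assignment yields a value below 1/2, so this is the minimum.

1/2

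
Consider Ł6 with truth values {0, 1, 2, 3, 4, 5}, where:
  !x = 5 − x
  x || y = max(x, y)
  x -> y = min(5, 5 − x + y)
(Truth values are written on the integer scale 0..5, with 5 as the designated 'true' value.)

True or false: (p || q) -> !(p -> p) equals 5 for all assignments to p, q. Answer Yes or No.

Counterexample: take p = 0, q = 1.
p || q = 0 || 1 = 1
p -> p = 0 -> 0 = 5
!(p -> p) = !5 = 0
(p || q) -> !(p -> p) = 1 -> 0 = 4
This gives 4 ≠ 5.

No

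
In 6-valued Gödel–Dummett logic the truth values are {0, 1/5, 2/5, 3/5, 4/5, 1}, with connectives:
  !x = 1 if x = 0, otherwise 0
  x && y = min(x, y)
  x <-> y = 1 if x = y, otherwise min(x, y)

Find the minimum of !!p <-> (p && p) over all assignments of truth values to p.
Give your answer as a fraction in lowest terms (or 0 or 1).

1/5

Take p = 1/5:
!p = !1/5 = 0
!!p = !0 = 1
p && p = 1/5 && 1/5 = 1/5
!!p <-> (p && p) = 1 <-> 1/5 = 1/5
No assignment yields a value below 1/5, so this is the minimum.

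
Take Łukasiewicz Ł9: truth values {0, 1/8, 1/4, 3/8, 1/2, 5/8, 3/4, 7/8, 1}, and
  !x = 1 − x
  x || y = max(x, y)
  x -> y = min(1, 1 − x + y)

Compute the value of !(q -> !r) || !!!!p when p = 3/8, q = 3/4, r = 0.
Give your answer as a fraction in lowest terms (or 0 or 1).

!r = !0 = 1
q -> !r = 3/4 -> 1 = 1
!(q -> !r) = !1 = 0
!p = !3/8 = 5/8
!!p = !5/8 = 3/8
!!!p = !3/8 = 5/8
!!!!p = !5/8 = 3/8
!(q -> !r) || !!!!p = 0 || 3/8 = 3/8

3/8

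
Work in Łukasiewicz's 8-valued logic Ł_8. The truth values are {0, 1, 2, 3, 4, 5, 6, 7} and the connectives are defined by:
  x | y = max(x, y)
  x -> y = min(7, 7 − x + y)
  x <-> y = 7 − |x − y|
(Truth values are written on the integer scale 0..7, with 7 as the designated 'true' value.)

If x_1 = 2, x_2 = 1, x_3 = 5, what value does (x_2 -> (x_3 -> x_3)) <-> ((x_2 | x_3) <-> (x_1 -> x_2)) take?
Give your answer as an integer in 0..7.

6

x_3 -> x_3 = 5 -> 5 = 7
x_2 -> (x_3 -> x_3) = 1 -> 7 = 7
x_2 | x_3 = 1 | 5 = 5
x_1 -> x_2 = 2 -> 1 = 6
(x_2 | x_3) <-> (x_1 -> x_2) = 5 <-> 6 = 6
(x_2 -> (x_3 -> x_3)) <-> ((x_2 | x_3) <-> (x_1 -> x_2)) = 7 <-> 6 = 6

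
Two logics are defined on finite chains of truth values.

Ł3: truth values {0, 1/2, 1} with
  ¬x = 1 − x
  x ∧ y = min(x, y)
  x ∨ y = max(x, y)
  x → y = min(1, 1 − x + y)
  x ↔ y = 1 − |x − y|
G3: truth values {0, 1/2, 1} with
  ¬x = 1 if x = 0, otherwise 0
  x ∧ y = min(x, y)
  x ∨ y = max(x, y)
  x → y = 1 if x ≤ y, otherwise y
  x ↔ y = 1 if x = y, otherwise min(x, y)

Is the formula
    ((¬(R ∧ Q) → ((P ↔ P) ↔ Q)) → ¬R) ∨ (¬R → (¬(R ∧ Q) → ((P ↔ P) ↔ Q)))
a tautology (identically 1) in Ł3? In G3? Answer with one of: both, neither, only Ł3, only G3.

both

In Ł3: every assignment gives 1 — tautology.
In G3: every assignment gives 1 — tautology.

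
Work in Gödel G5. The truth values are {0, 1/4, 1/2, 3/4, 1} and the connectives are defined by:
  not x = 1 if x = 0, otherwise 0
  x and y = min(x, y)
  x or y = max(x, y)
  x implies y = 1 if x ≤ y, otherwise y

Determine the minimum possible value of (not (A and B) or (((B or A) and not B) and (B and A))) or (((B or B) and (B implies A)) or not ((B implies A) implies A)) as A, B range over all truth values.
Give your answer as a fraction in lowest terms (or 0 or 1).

Take A = 1/4, B = 1/4:
A and B = 1/4 and 1/4 = 1/4
not (A and B) = not 1/4 = 0
B or A = 1/4 or 1/4 = 1/4
not B = not 1/4 = 0
(B or A) and not B = 1/4 and 0 = 0
B and A = 1/4 and 1/4 = 1/4
((B or A) and not B) and (B and A) = 0 and 1/4 = 0
not (A and B) or (((B or A) and not B) and (B and A)) = 0 or 0 = 0
B or B = 1/4 or 1/4 = 1/4
B implies A = 1/4 implies 1/4 = 1
(B or B) and (B implies A) = 1/4 and 1 = 1/4
B implies A = 1/4 implies 1/4 = 1
(B implies A) implies A = 1 implies 1/4 = 1/4
not ((B implies A) implies A) = not 1/4 = 0
((B or B) and (B implies A)) or not ((B implies A) implies A) = 1/4 or 0 = 1/4
(not (A and B) or (((B or A) and not B) and (B and A))) or (((B or B) and (B implies A)) or not ((B implies A) implies A)) = 0 or 1/4 = 1/4
No assignment yields a value below 1/4, so this is the minimum.

1/4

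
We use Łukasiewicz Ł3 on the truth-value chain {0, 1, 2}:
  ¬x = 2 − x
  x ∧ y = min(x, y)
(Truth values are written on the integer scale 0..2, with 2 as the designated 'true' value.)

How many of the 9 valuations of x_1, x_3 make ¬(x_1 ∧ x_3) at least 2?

5

x_1 = 0, x_3 = 0 ↦ 2  ≥
x_1 = 0, x_3 = 1 ↦ 2  ≥
x_1 = 0, x_3 = 2 ↦ 2  ≥
x_1 = 1, x_3 = 0 ↦ 2  ≥
x_1 = 1, x_3 = 1 ↦ 1  <
x_1 = 1, x_3 = 2 ↦ 1  <
x_1 = 2, x_3 = 0 ↦ 2  ≥
x_1 = 2, x_3 = 1 ↦ 1  <
x_1 = 2, x_3 = 2 ↦ 0  <
So 5 of the 9 assignments meet the threshold.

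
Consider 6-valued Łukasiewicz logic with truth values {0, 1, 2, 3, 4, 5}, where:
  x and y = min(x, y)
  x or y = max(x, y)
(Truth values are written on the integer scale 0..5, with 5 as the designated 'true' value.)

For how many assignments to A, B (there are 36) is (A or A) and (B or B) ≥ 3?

value 5: 1 assignment (counts)
value 4: 3 assignments (counts)
value 3: 5 assignments (counts)
value 2: 7 assignments
value 1: 9 assignments
value 0: 11 assignments
So 9 of the 36 assignments meet the threshold.

9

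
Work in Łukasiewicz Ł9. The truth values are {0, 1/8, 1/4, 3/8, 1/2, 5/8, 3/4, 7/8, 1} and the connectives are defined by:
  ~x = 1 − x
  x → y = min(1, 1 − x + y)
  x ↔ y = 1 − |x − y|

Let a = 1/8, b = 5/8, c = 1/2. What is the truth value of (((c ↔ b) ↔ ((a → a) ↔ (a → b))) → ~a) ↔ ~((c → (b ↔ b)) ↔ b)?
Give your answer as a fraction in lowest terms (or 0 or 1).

c ↔ b = 1/2 ↔ 5/8 = 7/8
a → a = 1/8 → 1/8 = 1
a → b = 1/8 → 5/8 = 1
(a → a) ↔ (a → b) = 1 ↔ 1 = 1
(c ↔ b) ↔ ((a → a) ↔ (a → b)) = 7/8 ↔ 1 = 7/8
~a = ~1/8 = 7/8
((c ↔ b) ↔ ((a → a) ↔ (a → b))) → ~a = 7/8 → 7/8 = 1
b ↔ b = 5/8 ↔ 5/8 = 1
c → (b ↔ b) = 1/2 → 1 = 1
(c → (b ↔ b)) ↔ b = 1 ↔ 5/8 = 5/8
~((c → (b ↔ b)) ↔ b) = ~5/8 = 3/8
(((c ↔ b) ↔ ((a → a) ↔ (a → b))) → ~a) ↔ ~((c → (b ↔ b)) ↔ b) = 1 ↔ 3/8 = 3/8

3/8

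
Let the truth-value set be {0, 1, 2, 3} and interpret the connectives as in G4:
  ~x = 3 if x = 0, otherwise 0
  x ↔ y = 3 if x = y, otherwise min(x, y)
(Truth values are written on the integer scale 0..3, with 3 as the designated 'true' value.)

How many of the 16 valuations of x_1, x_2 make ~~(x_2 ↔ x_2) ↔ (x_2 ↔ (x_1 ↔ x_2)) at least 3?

x_1 = 0, x_2 = 0 ↦ 0  <
x_1 = 0, x_2 = 1 ↦ 0  <
x_1 = 0, x_2 = 2 ↦ 0  <
x_1 = 0, x_2 = 3 ↦ 0  <
x_1 = 1, x_2 = 0 ↦ 3  ≥
x_1 = 1, x_2 = 1 ↦ 1  <
x_1 = 1, x_2 = 2 ↦ 1  <
x_1 = 1, x_2 = 3 ↦ 1  <
x_1 = 2, x_2 = 0 ↦ 3  ≥
x_1 = 2, x_2 = 1 ↦ 3  ≥
x_1 = 2, x_2 = 2 ↦ 2  <
x_1 = 2, x_2 = 3 ↦ 2  <
x_1 = 3, x_2 = 0 ↦ 3  ≥
x_1 = 3, x_2 = 1 ↦ 3  ≥
x_1 = 3, x_2 = 2 ↦ 3  ≥
x_1 = 3, x_2 = 3 ↦ 3  ≥
So 7 of the 16 assignments meet the threshold.

7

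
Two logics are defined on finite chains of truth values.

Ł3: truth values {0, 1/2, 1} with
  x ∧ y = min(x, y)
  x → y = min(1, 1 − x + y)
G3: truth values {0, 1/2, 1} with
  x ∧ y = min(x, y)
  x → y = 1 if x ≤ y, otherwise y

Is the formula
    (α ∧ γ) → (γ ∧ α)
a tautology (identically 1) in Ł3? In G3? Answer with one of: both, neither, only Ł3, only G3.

both

In Ł3: every assignment gives 1 — tautology.
In G3: every assignment gives 1 — tautology.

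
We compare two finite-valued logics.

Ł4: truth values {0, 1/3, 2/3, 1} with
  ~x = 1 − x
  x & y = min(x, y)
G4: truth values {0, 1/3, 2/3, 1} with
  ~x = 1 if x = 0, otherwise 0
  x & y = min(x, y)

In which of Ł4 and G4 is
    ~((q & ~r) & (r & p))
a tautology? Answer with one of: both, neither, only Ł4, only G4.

only G4

In Ł4: at p = 1/3, q = 1/3, r = 1/3 the value is 2/3 — not a tautology.
In G4: every assignment gives 1 — tautology.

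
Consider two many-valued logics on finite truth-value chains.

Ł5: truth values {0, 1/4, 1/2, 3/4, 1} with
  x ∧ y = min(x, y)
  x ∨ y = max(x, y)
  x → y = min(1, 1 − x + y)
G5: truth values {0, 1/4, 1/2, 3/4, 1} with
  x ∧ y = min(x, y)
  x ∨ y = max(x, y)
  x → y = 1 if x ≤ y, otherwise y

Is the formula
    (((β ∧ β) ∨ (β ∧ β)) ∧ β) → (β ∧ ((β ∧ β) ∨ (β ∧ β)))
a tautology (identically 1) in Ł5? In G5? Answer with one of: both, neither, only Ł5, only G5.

both

In Ł5: every assignment gives 1 — tautology.
In G5: every assignment gives 1 — tautology.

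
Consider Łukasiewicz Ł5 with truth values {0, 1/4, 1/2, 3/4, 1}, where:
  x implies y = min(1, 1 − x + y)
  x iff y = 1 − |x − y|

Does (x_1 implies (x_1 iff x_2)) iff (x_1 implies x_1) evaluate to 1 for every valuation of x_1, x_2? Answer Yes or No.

No

Counterexample: take x_1 = 3/4, x_2 = 0.
x_1 iff x_2 = 3/4 iff 0 = 1/4
x_1 implies (x_1 iff x_2) = 3/4 implies 1/4 = 1/2
x_1 implies x_1 = 3/4 implies 3/4 = 1
(x_1 implies (x_1 iff x_2)) iff (x_1 implies x_1) = 1/2 iff 1 = 1/2
This gives 1/2 ≠ 1.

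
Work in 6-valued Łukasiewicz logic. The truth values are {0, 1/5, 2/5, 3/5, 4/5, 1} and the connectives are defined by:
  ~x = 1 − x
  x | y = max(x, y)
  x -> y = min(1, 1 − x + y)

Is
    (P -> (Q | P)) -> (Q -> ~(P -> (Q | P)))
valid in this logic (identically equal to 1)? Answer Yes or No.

No

Counterexample: take P = 0, Q = 1/5.
Q | P = 1/5 | 0 = 1/5
P -> (Q | P) = 0 -> 1/5 = 1
Q | P = 1/5 | 0 = 1/5
P -> (Q | P) = 0 -> 1/5 = 1
~(P -> (Q | P)) = ~1 = 0
Q -> ~(P -> (Q | P)) = 1/5 -> 0 = 4/5
(P -> (Q | P)) -> (Q -> ~(P -> (Q | P))) = 1 -> 4/5 = 4/5
This gives 4/5 ≠ 1.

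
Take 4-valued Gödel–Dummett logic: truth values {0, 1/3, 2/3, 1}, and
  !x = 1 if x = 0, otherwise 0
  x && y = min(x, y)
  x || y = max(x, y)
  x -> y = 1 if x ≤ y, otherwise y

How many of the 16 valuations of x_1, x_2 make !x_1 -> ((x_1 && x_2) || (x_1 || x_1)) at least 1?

12

x_1 = 0, x_2 = 0 ↦ 0  <
x_1 = 0, x_2 = 1/3 ↦ 0  <
x_1 = 0, x_2 = 2/3 ↦ 0  <
x_1 = 0, x_2 = 1 ↦ 0  <
x_1 = 1/3, x_2 = 0 ↦ 1  ≥
x_1 = 1/3, x_2 = 1/3 ↦ 1  ≥
x_1 = 1/3, x_2 = 2/3 ↦ 1  ≥
x_1 = 1/3, x_2 = 1 ↦ 1  ≥
x_1 = 2/3, x_2 = 0 ↦ 1  ≥
x_1 = 2/3, x_2 = 1/3 ↦ 1  ≥
x_1 = 2/3, x_2 = 2/3 ↦ 1  ≥
x_1 = 2/3, x_2 = 1 ↦ 1  ≥
x_1 = 1, x_2 = 0 ↦ 1  ≥
x_1 = 1, x_2 = 1/3 ↦ 1  ≥
x_1 = 1, x_2 = 2/3 ↦ 1  ≥
x_1 = 1, x_2 = 1 ↦ 1  ≥
So 12 of the 16 assignments meet the threshold.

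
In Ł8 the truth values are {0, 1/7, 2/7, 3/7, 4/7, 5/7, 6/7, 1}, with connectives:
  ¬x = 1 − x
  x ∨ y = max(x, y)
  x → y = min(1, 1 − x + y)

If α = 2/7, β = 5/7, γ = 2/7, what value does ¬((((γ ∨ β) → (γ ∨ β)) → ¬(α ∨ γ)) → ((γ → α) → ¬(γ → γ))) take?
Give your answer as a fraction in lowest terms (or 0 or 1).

γ ∨ β = 2/7 ∨ 5/7 = 5/7
γ ∨ β = 2/7 ∨ 5/7 = 5/7
(γ ∨ β) → (γ ∨ β) = 5/7 → 5/7 = 1
α ∨ γ = 2/7 ∨ 2/7 = 2/7
¬(α ∨ γ) = ¬2/7 = 5/7
((γ ∨ β) → (γ ∨ β)) → ¬(α ∨ γ) = 1 → 5/7 = 5/7
γ → α = 2/7 → 2/7 = 1
γ → γ = 2/7 → 2/7 = 1
¬(γ → γ) = ¬1 = 0
(γ → α) → ¬(γ → γ) = 1 → 0 = 0
(((γ ∨ β) → (γ ∨ β)) → ¬(α ∨ γ)) → ((γ → α) → ¬(γ → γ)) = 5/7 → 0 = 2/7
¬((((γ ∨ β) → (γ ∨ β)) → ¬(α ∨ γ)) → ((γ → α) → ¬(γ → γ))) = ¬2/7 = 5/7

5/7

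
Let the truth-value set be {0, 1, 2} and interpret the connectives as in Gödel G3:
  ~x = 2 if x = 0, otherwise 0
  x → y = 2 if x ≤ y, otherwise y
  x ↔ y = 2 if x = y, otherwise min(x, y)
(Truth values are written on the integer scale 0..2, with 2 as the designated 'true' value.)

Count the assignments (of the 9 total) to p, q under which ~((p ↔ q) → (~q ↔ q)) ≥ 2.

5

p = 0, q = 0 ↦ 2  ≥
p = 0, q = 1 ↦ 0  <
p = 0, q = 2 ↦ 0  <
p = 1, q = 0 ↦ 0  <
p = 1, q = 1 ↦ 2  ≥
p = 1, q = 2 ↦ 2  ≥
p = 2, q = 0 ↦ 0  <
p = 2, q = 1 ↦ 2  ≥
p = 2, q = 2 ↦ 2  ≥
So 5 of the 9 assignments meet the threshold.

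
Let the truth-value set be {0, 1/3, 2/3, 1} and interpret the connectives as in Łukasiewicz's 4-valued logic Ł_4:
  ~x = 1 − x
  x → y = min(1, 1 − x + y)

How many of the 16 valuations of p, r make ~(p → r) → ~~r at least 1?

p = 0, r = 0 ↦ 1  ≥
p = 0, r = 1/3 ↦ 1  ≥
p = 0, r = 2/3 ↦ 1  ≥
p = 0, r = 1 ↦ 1  ≥
p = 1/3, r = 0 ↦ 2/3  <
p = 1/3, r = 1/3 ↦ 1  ≥
p = 1/3, r = 2/3 ↦ 1  ≥
p = 1/3, r = 1 ↦ 1  ≥
p = 2/3, r = 0 ↦ 1/3  <
p = 2/3, r = 1/3 ↦ 1  ≥
p = 2/3, r = 2/3 ↦ 1  ≥
p = 2/3, r = 1 ↦ 1  ≥
p = 1, r = 0 ↦ 0  <
p = 1, r = 1/3 ↦ 2/3  <
p = 1, r = 2/3 ↦ 1  ≥
p = 1, r = 1 ↦ 1  ≥
So 12 of the 16 assignments meet the threshold.

12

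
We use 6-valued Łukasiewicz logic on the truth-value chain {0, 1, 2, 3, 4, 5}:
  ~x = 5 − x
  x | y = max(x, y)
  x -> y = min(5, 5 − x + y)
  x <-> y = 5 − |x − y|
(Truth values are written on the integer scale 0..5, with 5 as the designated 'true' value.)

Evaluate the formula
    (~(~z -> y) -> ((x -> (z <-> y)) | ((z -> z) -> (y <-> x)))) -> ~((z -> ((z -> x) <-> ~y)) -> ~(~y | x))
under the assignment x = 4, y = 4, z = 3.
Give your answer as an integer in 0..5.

2

~z = ~3 = 2
~z -> y = 2 -> 4 = 5
~(~z -> y) = ~5 = 0
z <-> y = 3 <-> 4 = 4
x -> (z <-> y) = 4 -> 4 = 5
z -> z = 3 -> 3 = 5
y <-> x = 4 <-> 4 = 5
(z -> z) -> (y <-> x) = 5 -> 5 = 5
(x -> (z <-> y)) | ((z -> z) -> (y <-> x)) = 5 | 5 = 5
~(~z -> y) -> ((x -> (z <-> y)) | ((z -> z) -> (y <-> x))) = 0 -> 5 = 5
z -> x = 3 -> 4 = 5
~y = ~4 = 1
(z -> x) <-> ~y = 5 <-> 1 = 1
z -> ((z -> x) <-> ~y) = 3 -> 1 = 3
~y = ~4 = 1
~y | x = 1 | 4 = 4
~(~y | x) = ~4 = 1
(z -> ((z -> x) <-> ~y)) -> ~(~y | x) = 3 -> 1 = 3
~((z -> ((z -> x) <-> ~y)) -> ~(~y | x)) = ~3 = 2
(~(~z -> y) -> ((x -> (z <-> y)) | ((z -> z) -> (y <-> x)))) -> ~((z -> ((z -> x) <-> ~y)) -> ~(~y | x)) = 5 -> 2 = 2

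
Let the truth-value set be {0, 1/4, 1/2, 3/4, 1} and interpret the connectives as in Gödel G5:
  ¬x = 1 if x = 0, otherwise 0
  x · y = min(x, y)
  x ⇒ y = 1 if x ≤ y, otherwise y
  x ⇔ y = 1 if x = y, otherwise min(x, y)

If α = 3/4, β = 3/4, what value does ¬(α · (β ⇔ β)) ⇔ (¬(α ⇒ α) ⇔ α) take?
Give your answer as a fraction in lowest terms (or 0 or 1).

β ⇔ β = 3/4 ⇔ 3/4 = 1
α · (β ⇔ β) = 3/4 · 1 = 3/4
¬(α · (β ⇔ β)) = ¬3/4 = 0
α ⇒ α = 3/4 ⇒ 3/4 = 1
¬(α ⇒ α) = ¬1 = 0
¬(α ⇒ α) ⇔ α = 0 ⇔ 3/4 = 0
¬(α · (β ⇔ β)) ⇔ (¬(α ⇒ α) ⇔ α) = 0 ⇔ 0 = 1

1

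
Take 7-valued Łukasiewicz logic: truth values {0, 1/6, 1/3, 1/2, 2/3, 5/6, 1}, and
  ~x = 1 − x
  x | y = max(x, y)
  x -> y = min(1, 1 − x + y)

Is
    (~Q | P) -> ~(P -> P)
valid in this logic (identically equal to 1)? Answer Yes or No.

Counterexample: take P = 0, Q = 0.
~Q = ~0 = 1
~Q | P = 1 | 0 = 1
P -> P = 0 -> 0 = 1
~(P -> P) = ~1 = 0
(~Q | P) -> ~(P -> P) = 1 -> 0 = 0
This gives 0 ≠ 1.

No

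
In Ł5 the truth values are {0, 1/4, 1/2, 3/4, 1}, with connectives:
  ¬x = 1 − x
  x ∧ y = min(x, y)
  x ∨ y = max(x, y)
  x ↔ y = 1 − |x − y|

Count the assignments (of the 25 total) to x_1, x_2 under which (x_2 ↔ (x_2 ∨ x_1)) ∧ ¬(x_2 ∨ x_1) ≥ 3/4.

value 1: 1 assignment (counts)
value 3/4: 3 assignments (counts)
value 1/2: 5 assignments
value 1/4: 7 assignments
value 0: 9 assignments
So 4 of the 25 assignments meet the threshold.

4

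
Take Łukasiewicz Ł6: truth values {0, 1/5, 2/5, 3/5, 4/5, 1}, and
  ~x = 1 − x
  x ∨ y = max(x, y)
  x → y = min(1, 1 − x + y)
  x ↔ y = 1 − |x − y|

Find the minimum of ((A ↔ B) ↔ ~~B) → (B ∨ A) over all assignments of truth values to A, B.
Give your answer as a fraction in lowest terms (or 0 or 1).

Take A = 0, B = 2/5:
A ↔ B = 0 ↔ 2/5 = 3/5
~B = ~2/5 = 3/5
~~B = ~3/5 = 2/5
(A ↔ B) ↔ ~~B = 3/5 ↔ 2/5 = 4/5
B ∨ A = 2/5 ∨ 0 = 2/5
((A ↔ B) ↔ ~~B) → (B ∨ A) = 4/5 → 2/5 = 3/5
No assignment yields a value below 3/5, so this is the minimum.

3/5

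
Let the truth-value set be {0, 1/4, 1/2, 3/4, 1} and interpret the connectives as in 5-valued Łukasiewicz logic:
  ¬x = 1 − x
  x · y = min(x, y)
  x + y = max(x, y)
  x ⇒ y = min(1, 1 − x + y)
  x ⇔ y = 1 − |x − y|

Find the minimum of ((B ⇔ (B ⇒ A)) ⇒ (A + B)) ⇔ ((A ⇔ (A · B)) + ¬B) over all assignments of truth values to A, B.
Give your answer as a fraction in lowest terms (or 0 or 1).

Take A = 0, B = 1/2:
B ⇒ A = 1/2 ⇒ 0 = 1/2
B ⇔ (B ⇒ A) = 1/2 ⇔ 1/2 = 1
A + B = 0 + 1/2 = 1/2
(B ⇔ (B ⇒ A)) ⇒ (A + B) = 1 ⇒ 1/2 = 1/2
A · B = 0 · 1/2 = 0
A ⇔ (A · B) = 0 ⇔ 0 = 1
¬B = ¬1/2 = 1/2
(A ⇔ (A · B)) + ¬B = 1 + 1/2 = 1
((B ⇔ (B ⇒ A)) ⇒ (A + B)) ⇔ ((A ⇔ (A · B)) + ¬B) = 1/2 ⇔ 1 = 1/2
No assignment yields a value below 1/2, so this is the minimum.

1/2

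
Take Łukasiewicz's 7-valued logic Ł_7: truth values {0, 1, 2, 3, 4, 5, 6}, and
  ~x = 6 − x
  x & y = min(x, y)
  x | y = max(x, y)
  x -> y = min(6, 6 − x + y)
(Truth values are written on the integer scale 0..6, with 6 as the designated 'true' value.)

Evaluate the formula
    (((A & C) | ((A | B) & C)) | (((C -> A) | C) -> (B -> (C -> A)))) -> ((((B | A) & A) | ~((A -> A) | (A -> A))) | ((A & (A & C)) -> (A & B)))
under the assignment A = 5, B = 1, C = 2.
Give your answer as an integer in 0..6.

A & C = 5 & 2 = 2
A | B = 5 | 1 = 5
(A | B) & C = 5 & 2 = 2
(A & C) | ((A | B) & C) = 2 | 2 = 2
C -> A = 2 -> 5 = 6
(C -> A) | C = 6 | 2 = 6
C -> A = 2 -> 5 = 6
B -> (C -> A) = 1 -> 6 = 6
((C -> A) | C) -> (B -> (C -> A)) = 6 -> 6 = 6
((A & C) | ((A | B) & C)) | (((C -> A) | C) -> (B -> (C -> A))) = 2 | 6 = 6
B | A = 1 | 5 = 5
(B | A) & A = 5 & 5 = 5
A -> A = 5 -> 5 = 6
A -> A = 5 -> 5 = 6
(A -> A) | (A -> A) = 6 | 6 = 6
~((A -> A) | (A -> A)) = ~6 = 0
((B | A) & A) | ~((A -> A) | (A -> A)) = 5 | 0 = 5
A & C = 5 & 2 = 2
A & (A & C) = 5 & 2 = 2
A & B = 5 & 1 = 1
(A & (A & C)) -> (A & B) = 2 -> 1 = 5
(((B | A) & A) | ~((A -> A) | (A -> A))) | ((A & (A & C)) -> (A & B)) = 5 | 5 = 5
(((A & C) | ((A | B) & C)) | (((C -> A) | C) -> (B -> (C -> A)))) -> ((((B | A) & A) | ~((A -> A) | (A -> A))) | ((A & (A & C)) -> (A & B))) = 6 -> 5 = 5

5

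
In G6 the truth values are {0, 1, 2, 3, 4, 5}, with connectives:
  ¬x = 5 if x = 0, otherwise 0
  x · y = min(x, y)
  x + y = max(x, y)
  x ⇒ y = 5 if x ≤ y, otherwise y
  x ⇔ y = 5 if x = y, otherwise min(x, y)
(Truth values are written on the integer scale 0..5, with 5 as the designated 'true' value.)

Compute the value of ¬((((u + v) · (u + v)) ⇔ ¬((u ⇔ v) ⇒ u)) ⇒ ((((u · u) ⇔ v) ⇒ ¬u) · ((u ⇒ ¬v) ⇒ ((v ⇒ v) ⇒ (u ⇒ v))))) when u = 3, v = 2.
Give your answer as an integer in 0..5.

0

u + v = 3 + 2 = 3
u + v = 3 + 2 = 3
(u + v) · (u + v) = 3 · 3 = 3
u ⇔ v = 3 ⇔ 2 = 2
(u ⇔ v) ⇒ u = 2 ⇒ 3 = 5
¬((u ⇔ v) ⇒ u) = ¬5 = 0
((u + v) · (u + v)) ⇔ ¬((u ⇔ v) ⇒ u) = 3 ⇔ 0 = 0
u · u = 3 · 3 = 3
(u · u) ⇔ v = 3 ⇔ 2 = 2
¬u = ¬3 = 0
((u · u) ⇔ v) ⇒ ¬u = 2 ⇒ 0 = 0
¬v = ¬2 = 0
u ⇒ ¬v = 3 ⇒ 0 = 0
v ⇒ v = 2 ⇒ 2 = 5
u ⇒ v = 3 ⇒ 2 = 2
(v ⇒ v) ⇒ (u ⇒ v) = 5 ⇒ 2 = 2
(u ⇒ ¬v) ⇒ ((v ⇒ v) ⇒ (u ⇒ v)) = 0 ⇒ 2 = 5
(((u · u) ⇔ v) ⇒ ¬u) · ((u ⇒ ¬v) ⇒ ((v ⇒ v) ⇒ (u ⇒ v))) = 0 · 5 = 0
(((u + v) · (u + v)) ⇔ ¬((u ⇔ v) ⇒ u)) ⇒ ((((u · u) ⇔ v) ⇒ ¬u) · ((u ⇒ ¬v) ⇒ ((v ⇒ v) ⇒ (u ⇒ v)))) = 0 ⇒ 0 = 5
¬((((u + v) · (u + v)) ⇔ ¬((u ⇔ v) ⇒ u)) ⇒ ((((u · u) ⇔ v) ⇒ ¬u) · ((u ⇒ ¬v) ⇒ ((v ⇒ v) ⇒ (u ⇒ v))))) = ¬5 = 0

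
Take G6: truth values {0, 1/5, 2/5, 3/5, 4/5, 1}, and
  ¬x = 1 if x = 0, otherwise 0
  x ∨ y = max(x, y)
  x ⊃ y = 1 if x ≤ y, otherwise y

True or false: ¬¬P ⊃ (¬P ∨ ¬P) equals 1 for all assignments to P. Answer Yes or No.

Counterexample: take P = 1/5.
¬P = ¬1/5 = 0
¬¬P = ¬0 = 1
¬P = ¬1/5 = 0
¬P = ¬1/5 = 0
¬P ∨ ¬P = 0 ∨ 0 = 0
¬¬P ⊃ (¬P ∨ ¬P) = 1 ⊃ 0 = 0
This gives 0 ≠ 1.

No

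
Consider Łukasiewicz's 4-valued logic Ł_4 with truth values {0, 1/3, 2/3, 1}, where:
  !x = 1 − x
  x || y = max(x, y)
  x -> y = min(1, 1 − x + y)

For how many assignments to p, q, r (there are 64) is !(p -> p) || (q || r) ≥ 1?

value 1: 28 assignments (counts)
value 2/3: 20 assignments
value 1/3: 12 assignments
value 0: 4 assignments
So 28 of the 64 assignments meet the threshold.

28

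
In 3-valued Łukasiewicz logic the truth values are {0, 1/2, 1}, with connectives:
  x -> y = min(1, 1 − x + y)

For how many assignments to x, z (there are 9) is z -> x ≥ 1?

x = 0, z = 0 ↦ 1  ≥
x = 0, z = 1/2 ↦ 1/2  <
x = 0, z = 1 ↦ 0  <
x = 1/2, z = 0 ↦ 1  ≥
x = 1/2, z = 1/2 ↦ 1  ≥
x = 1/2, z = 1 ↦ 1/2  <
x = 1, z = 0 ↦ 1  ≥
x = 1, z = 1/2 ↦ 1  ≥
x = 1, z = 1 ↦ 1  ≥
So 6 of the 9 assignments meet the threshold.

6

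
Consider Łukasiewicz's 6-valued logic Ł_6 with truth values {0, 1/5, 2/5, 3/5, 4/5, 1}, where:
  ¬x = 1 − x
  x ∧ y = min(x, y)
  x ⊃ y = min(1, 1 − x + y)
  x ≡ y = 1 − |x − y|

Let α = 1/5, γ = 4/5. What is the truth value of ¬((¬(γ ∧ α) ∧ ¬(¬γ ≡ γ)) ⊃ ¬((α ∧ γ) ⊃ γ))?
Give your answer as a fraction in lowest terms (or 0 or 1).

3/5

γ ∧ α = 4/5 ∧ 1/5 = 1/5
¬(γ ∧ α) = ¬1/5 = 4/5
¬γ = ¬4/5 = 1/5
¬γ ≡ γ = 1/5 ≡ 4/5 = 2/5
¬(¬γ ≡ γ) = ¬2/5 = 3/5
¬(γ ∧ α) ∧ ¬(¬γ ≡ γ) = 4/5 ∧ 3/5 = 3/5
α ∧ γ = 1/5 ∧ 4/5 = 1/5
(α ∧ γ) ⊃ γ = 1/5 ⊃ 4/5 = 1
¬((α ∧ γ) ⊃ γ) = ¬1 = 0
(¬(γ ∧ α) ∧ ¬(¬γ ≡ γ)) ⊃ ¬((α ∧ γ) ⊃ γ) = 3/5 ⊃ 0 = 2/5
¬((¬(γ ∧ α) ∧ ¬(¬γ ≡ γ)) ⊃ ¬((α ∧ γ) ⊃ γ)) = ¬2/5 = 3/5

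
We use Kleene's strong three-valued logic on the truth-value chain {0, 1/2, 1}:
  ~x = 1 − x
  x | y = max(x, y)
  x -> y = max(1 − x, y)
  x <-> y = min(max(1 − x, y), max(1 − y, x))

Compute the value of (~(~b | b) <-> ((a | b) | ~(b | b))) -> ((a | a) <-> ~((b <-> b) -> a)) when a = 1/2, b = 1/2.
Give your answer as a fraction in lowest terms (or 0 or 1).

~b = ~1/2 = 1/2
~b | b = 1/2 | 1/2 = 1/2
~(~b | b) = ~1/2 = 1/2
a | b = 1/2 | 1/2 = 1/2
b | b = 1/2 | 1/2 = 1/2
~(b | b) = ~1/2 = 1/2
(a | b) | ~(b | b) = 1/2 | 1/2 = 1/2
~(~b | b) <-> ((a | b) | ~(b | b)) = 1/2 <-> 1/2 = 1/2
a | a = 1/2 | 1/2 = 1/2
b <-> b = 1/2 <-> 1/2 = 1/2
(b <-> b) -> a = 1/2 -> 1/2 = 1/2
~((b <-> b) -> a) = ~1/2 = 1/2
(a | a) <-> ~((b <-> b) -> a) = 1/2 <-> 1/2 = 1/2
(~(~b | b) <-> ((a | b) | ~(b | b))) -> ((a | a) <-> ~((b <-> b) -> a)) = 1/2 -> 1/2 = 1/2

1/2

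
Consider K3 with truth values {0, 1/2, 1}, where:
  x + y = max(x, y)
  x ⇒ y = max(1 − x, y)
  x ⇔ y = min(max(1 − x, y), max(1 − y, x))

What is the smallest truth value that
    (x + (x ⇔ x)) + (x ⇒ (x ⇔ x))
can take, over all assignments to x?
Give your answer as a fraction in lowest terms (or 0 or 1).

1/2

Take x = 1/2:
x ⇔ x = 1/2 ⇔ 1/2 = 1/2
x + (x ⇔ x) = 1/2 + 1/2 = 1/2
x ⇔ x = 1/2 ⇔ 1/2 = 1/2
x ⇒ (x ⇔ x) = 1/2 ⇒ 1/2 = 1/2
(x + (x ⇔ x)) + (x ⇒ (x ⇔ x)) = 1/2 + 1/2 = 1/2
No assignment yields a value below 1/2, so this is the minimum.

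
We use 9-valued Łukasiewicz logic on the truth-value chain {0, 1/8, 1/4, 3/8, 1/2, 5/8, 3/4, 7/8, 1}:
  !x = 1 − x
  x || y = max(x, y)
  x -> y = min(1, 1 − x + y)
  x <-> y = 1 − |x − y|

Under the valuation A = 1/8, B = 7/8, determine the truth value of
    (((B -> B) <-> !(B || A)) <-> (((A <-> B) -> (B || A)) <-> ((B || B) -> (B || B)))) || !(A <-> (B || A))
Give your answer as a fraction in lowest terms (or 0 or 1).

3/4

B -> B = 7/8 -> 7/8 = 1
B || A = 7/8 || 1/8 = 7/8
!(B || A) = !7/8 = 1/8
(B -> B) <-> !(B || A) = 1 <-> 1/8 = 1/8
A <-> B = 1/8 <-> 7/8 = 1/4
B || A = 7/8 || 1/8 = 7/8
(A <-> B) -> (B || A) = 1/4 -> 7/8 = 1
B || B = 7/8 || 7/8 = 7/8
B || B = 7/8 || 7/8 = 7/8
(B || B) -> (B || B) = 7/8 -> 7/8 = 1
((A <-> B) -> (B || A)) <-> ((B || B) -> (B || B)) = 1 <-> 1 = 1
((B -> B) <-> !(B || A)) <-> (((A <-> B) -> (B || A)) <-> ((B || B) -> (B || B))) = 1/8 <-> 1 = 1/8
B || A = 7/8 || 1/8 = 7/8
A <-> (B || A) = 1/8 <-> 7/8 = 1/4
!(A <-> (B || A)) = !1/4 = 3/4
(((B -> B) <-> !(B || A)) <-> (((A <-> B) -> (B || A)) <-> ((B || B) -> (B || B)))) || !(A <-> (B || A)) = 1/8 || 3/4 = 3/4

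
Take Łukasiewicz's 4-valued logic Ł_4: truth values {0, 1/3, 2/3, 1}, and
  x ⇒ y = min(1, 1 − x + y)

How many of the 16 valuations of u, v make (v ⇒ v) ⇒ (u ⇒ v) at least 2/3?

u = 0, v = 0 ↦ 1  ≥
u = 0, v = 1/3 ↦ 1  ≥
u = 0, v = 2/3 ↦ 1  ≥
u = 0, v = 1 ↦ 1  ≥
u = 1/3, v = 0 ↦ 2/3  ≥
u = 1/3, v = 1/3 ↦ 1  ≥
u = 1/3, v = 2/3 ↦ 1  ≥
u = 1/3, v = 1 ↦ 1  ≥
u = 2/3, v = 0 ↦ 1/3  <
u = 2/3, v = 1/3 ↦ 2/3  ≥
u = 2/3, v = 2/3 ↦ 1  ≥
u = 2/3, v = 1 ↦ 1  ≥
u = 1, v = 0 ↦ 0  <
u = 1, v = 1/3 ↦ 1/3  <
u = 1, v = 2/3 ↦ 2/3  ≥
u = 1, v = 1 ↦ 1  ≥
So 13 of the 16 assignments meet the threshold.

13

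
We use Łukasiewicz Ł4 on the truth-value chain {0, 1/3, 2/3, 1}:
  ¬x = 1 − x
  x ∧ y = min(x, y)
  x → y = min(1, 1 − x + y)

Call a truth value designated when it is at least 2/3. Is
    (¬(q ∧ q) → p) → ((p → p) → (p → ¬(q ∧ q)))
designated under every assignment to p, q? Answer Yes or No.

No

Counterexample: take p = 2/3, q = 1.
q ∧ q = 1 ∧ 1 = 1
¬(q ∧ q) = ¬1 = 0
¬(q ∧ q) → p = 0 → 2/3 = 1
p → p = 2/3 → 2/3 = 1
q ∧ q = 1 ∧ 1 = 1
¬(q ∧ q) = ¬1 = 0
p → ¬(q ∧ q) = 2/3 → 0 = 1/3
(p → p) → (p → ¬(q ∧ q)) = 1 → 1/3 = 1/3
(¬(q ∧ q) → p) → ((p → p) → (p → ¬(q ∧ q))) = 1 → 1/3 = 1/3
This gives 1/3, which is below 2/3.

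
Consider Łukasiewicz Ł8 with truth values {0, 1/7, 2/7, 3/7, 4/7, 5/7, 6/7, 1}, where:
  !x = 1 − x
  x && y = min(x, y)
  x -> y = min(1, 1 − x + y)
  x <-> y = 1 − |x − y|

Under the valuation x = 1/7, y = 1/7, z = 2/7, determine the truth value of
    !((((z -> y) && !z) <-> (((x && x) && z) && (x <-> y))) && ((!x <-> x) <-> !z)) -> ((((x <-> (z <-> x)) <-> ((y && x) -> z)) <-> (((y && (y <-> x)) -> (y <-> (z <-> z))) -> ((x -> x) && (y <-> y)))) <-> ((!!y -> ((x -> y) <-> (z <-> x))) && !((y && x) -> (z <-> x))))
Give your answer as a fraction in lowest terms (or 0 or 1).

z -> y = 2/7 -> 1/7 = 6/7
!z = !2/7 = 5/7
(z -> y) && !z = 6/7 && 5/7 = 5/7
x && x = 1/7 && 1/7 = 1/7
(x && x) && z = 1/7 && 2/7 = 1/7
x <-> y = 1/7 <-> 1/7 = 1
((x && x) && z) && (x <-> y) = 1/7 && 1 = 1/7
((z -> y) && !z) <-> (((x && x) && z) && (x <-> y)) = 5/7 <-> 1/7 = 3/7
!x = !1/7 = 6/7
!x <-> x = 6/7 <-> 1/7 = 2/7
!z = !2/7 = 5/7
(!x <-> x) <-> !z = 2/7 <-> 5/7 = 4/7
(((z -> y) && !z) <-> (((x && x) && z) && (x <-> y))) && ((!x <-> x) <-> !z) = 3/7 && 4/7 = 3/7
!((((z -> y) && !z) <-> (((x && x) && z) && (x <-> y))) && ((!x <-> x) <-> !z)) = !3/7 = 4/7
z <-> x = 2/7 <-> 1/7 = 6/7
x <-> (z <-> x) = 1/7 <-> 6/7 = 2/7
y && x = 1/7 && 1/7 = 1/7
(y && x) -> z = 1/7 -> 2/7 = 1
(x <-> (z <-> x)) <-> ((y && x) -> z) = 2/7 <-> 1 = 2/7
y <-> x = 1/7 <-> 1/7 = 1
y && (y <-> x) = 1/7 && 1 = 1/7
z <-> z = 2/7 <-> 2/7 = 1
y <-> (z <-> z) = 1/7 <-> 1 = 1/7
(y && (y <-> x)) -> (y <-> (z <-> z)) = 1/7 -> 1/7 = 1
x -> x = 1/7 -> 1/7 = 1
y <-> y = 1/7 <-> 1/7 = 1
(x -> x) && (y <-> y) = 1 && 1 = 1
((y && (y <-> x)) -> (y <-> (z <-> z))) -> ((x -> x) && (y <-> y)) = 1 -> 1 = 1
((x <-> (z <-> x)) <-> ((y && x) -> z)) <-> (((y && (y <-> x)) -> (y <-> (z <-> z))) -> ((x -> x) && (y <-> y))) = 2/7 <-> 1 = 2/7
!y = !1/7 = 6/7
!!y = !6/7 = 1/7
x -> y = 1/7 -> 1/7 = 1
z <-> x = 2/7 <-> 1/7 = 6/7
(x -> y) <-> (z <-> x) = 1 <-> 6/7 = 6/7
!!y -> ((x -> y) <-> (z <-> x)) = 1/7 -> 6/7 = 1
y && x = 1/7 && 1/7 = 1/7
z <-> x = 2/7 <-> 1/7 = 6/7
(y && x) -> (z <-> x) = 1/7 -> 6/7 = 1
!((y && x) -> (z <-> x)) = !1 = 0
(!!y -> ((x -> y) <-> (z <-> x))) && !((y && x) -> (z <-> x)) = 1 && 0 = 0
(((x <-> (z <-> x)) <-> ((y && x) -> z)) <-> (((y && (y <-> x)) -> (y <-> (z <-> z))) -> ((x -> x) && (y <-> y)))) <-> ((!!y -> ((x -> y) <-> (z <-> x))) && !((y && x) -> (z <-> x))) = 2/7 <-> 0 = 5/7
!((((z -> y) && !z) <-> (((x && x) && z) && (x <-> y))) && ((!x <-> x) <-> !z)) -> ((((x <-> (z <-> x)) <-> ((y && x) -> z)) <-> (((y && (y <-> x)) -> (y <-> (z <-> z))) -> ((x -> x) && (y <-> y)))) <-> ((!!y -> ((x -> y) <-> (z <-> x))) && !((y && x) -> (z <-> x)))) = 4/7 -> 5/7 = 1

1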